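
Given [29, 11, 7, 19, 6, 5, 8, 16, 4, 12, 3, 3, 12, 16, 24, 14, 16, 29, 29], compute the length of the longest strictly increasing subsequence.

One longest increasing subsequence is 7, 8, 12, 16, 24, 29 (positions 3,7,10,14,15,18), of length 6; no longer one exists.

6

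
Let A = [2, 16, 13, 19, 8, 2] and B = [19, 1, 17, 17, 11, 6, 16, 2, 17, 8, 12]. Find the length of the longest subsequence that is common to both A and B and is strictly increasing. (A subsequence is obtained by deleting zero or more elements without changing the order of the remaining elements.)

For each value that appears in both, track the longest common increasing run ending there.
The best achievable length is 2; one witness is 2, 8 (A-positions 1,5, B-positions 8,10).

2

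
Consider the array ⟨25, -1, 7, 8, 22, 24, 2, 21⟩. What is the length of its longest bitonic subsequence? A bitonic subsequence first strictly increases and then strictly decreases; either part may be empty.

6

Let inc[i] be the LIS ending at i and dec[i] the longest strictly decreasing subsequence starting at i. inc = [1, 1, 2, 3, 4, 5, 2, 4], dec = [3, 1, 2, 2, 2, 2, 1, 1].
max_i inc[i]+dec[i]−1 = 6, with one witness -1, 7, 8, 22, 24, 21.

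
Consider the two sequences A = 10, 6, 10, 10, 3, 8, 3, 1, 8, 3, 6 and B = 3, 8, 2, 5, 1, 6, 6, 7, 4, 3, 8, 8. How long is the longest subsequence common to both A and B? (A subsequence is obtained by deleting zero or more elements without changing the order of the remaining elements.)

4

A longest common subsequence is 6, 3, 8, 8 (length 4); the LCS DP confirms no longer common subsequence exists.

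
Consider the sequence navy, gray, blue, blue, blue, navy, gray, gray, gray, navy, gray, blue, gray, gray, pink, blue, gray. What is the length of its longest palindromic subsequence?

One longest palindromic subsequence is gray blue gray gray gray navy gray gray gray blue gray (positions 2,3,7,8,9,10,11,13,14,16,17); it reads the same forward and backward, and the interval DP gives dp[1][17] = 11.

11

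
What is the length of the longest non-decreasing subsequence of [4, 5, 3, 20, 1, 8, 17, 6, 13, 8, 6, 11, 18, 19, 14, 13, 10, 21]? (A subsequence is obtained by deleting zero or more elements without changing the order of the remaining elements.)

8

Scanning left to right, the best length ending at each element is: 4→1, 5→2, 3→1, 20→3, 1→1, 8→3, 17→4, 6→3, 13→4, 8→4, 6→4, 11→5, 18→6, 19→7, 14→6, 13→6, 10→5, 21→8.
So the longest non-decreasing subsequence has length 8, e.g. 4, 5, 8, 8, 11, 18, 19, 21.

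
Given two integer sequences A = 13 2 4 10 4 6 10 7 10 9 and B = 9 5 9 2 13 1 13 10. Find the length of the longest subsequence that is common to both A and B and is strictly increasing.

For each value that appears in both, track the longest common increasing run ending there.
The best achievable length is 2; one witness is 2, 10 (A-positions 2,4, B-positions 4,8).

2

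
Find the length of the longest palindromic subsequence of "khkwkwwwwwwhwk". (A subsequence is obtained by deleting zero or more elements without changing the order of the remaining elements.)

11

One longest palindromic subsequence is khwwwwwwwhk (positions 1,2,4,6,7,8,9,10,11,12,14); it reads the same forward and backward, and the interval DP gives dp[1][14] = 11.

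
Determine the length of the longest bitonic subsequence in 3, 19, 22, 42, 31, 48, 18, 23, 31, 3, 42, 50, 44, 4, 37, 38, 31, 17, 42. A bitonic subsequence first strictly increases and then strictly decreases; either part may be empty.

Let inc[i] be the LIS ending at i and dec[i] the longest strictly decreasing subsequence starting at i. inc = [1, 2, 3, 4, 4, 5, 2, 4, 5, 1, 6, 7, 7, 2, 6, 7, 5, 3, 8], dec = [1, 3, 3, 4, 3, 5, 2, 2, 2, 1, 4, 5, 4, 1, 3, 3, 2, 1, 1].
max_i inc[i]+dec[i]−1 = 11, with one witness 3, 19, 22, 23, 31, 42, 50, 44, 38, 31, 17.

11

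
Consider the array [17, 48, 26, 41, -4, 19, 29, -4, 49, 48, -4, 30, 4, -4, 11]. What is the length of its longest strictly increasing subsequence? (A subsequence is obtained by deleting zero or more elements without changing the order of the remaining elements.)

Let dp[i] be the longest increasing subsequence ending at position i. Then dp = [1, 2, 2, 3, 1, 2, 3, 1, 4, 4, 1, 4, 2, 1, 3].
The maximum is 4; one witness is 17, 26, 41, 49 at positions 1,3,4,9.

4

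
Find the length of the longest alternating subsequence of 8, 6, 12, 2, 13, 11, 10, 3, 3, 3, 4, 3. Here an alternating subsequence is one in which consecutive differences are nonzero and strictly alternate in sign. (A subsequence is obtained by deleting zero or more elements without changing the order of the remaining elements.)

A longest alternating subsequence is 8, 6, 12, 2, 13, 3, 4, 3 (positions 1,2,3,4,5,8,11,12); its 7 consecutive differences strictly alternate in sign, and length 8 is optimal.

8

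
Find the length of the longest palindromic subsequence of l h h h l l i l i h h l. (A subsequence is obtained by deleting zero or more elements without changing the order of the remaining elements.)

Using dp[i][j] = 2 + dp[i+1][j−1] if the ends match, else max(dp[i+1][j], dp[i][j−1]):
dp[1][12] = 9. A witness is lhhilihhl at positions 1,2,3,7,8,9,10,11,12.

9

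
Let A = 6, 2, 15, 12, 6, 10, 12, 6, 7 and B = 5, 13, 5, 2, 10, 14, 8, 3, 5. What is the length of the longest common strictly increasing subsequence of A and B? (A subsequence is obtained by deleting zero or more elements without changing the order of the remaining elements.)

2

A longest common strictly increasing subsequence is 2, 10 (length 2); it appears in order in both A and B, and no longer such subsequence exists.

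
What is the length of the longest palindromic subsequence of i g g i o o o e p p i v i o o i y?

One longest palindromic subsequence is iooiviooi (positions 4,5,6,11,12,13,14,15,16); it reads the same forward and backward, and the interval DP gives dp[1][17] = 9.

9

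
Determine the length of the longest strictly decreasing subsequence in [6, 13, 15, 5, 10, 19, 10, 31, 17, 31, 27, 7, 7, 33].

3

Scanning left to right, the best length ending at each element is: 6→1, 13→1, 15→1, 5→2, 10→2, 19→1, 10→2, 31→1, 17→2, 31→1, 27→2, 7→3, 7→3, 33→1.
So the longest decreasing subsequence has length 3, e.g. 13, 10, 7.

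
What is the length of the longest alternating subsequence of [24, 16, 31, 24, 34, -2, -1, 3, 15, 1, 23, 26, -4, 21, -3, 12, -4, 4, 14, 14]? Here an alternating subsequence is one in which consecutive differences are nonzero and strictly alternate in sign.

15

A longest alternating subsequence is 24, 16, 31, 24, 34, -2, 3, 1, 23, -4, 21, -3, 12, -4, 4 (positions 1,2,3,4,5,6,8,10,11,13,14,15,16,17,18); its 14 consecutive differences strictly alternate in sign, and length 15 is optimal.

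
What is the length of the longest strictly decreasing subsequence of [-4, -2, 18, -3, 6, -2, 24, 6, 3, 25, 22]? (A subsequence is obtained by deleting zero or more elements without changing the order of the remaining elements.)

Let dp[i] be the longest decreasing subsequence ending at position i. Then dp = [1, 1, 1, 2, 2, 3, 1, 2, 3, 1, 2].
The maximum is 3; one witness is 18, 6, -2 at positions 3,5,6.

3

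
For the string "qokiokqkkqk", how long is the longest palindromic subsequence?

One longest palindromic subsequence is qkkqkkq (positions 1,3,6,7,8,9,10); it reads the same forward and backward, and the interval DP gives dp[1][11] = 7.

7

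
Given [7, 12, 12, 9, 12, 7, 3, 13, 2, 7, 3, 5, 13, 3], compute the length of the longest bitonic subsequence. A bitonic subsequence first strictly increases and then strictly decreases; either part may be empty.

One longest bitonic subsequence is 7, 9, 12, 13, 7, 5, 3 (positions 1,4,5,8,10,12,14): it rises to 13 then falls. Length 7 is optimal.

7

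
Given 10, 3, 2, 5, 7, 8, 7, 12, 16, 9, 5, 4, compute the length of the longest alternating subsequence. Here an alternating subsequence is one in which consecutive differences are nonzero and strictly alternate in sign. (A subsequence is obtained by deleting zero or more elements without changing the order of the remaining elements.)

6

Track the best alternating length ending on an up-step vs a down-step at each position: up/down = 1/1, 1/2, 1/2, 3/2, 3/2, 3/2, 3/4, 5/1, 5/1, 5/6, 3/6, 3/6.
The maximum over both is 6; one such subsequence is 10, 3, 8, 7, 12, 9.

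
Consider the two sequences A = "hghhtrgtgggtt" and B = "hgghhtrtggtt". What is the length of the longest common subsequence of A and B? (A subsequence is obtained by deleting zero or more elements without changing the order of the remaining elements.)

A longest common subsequence is hghhtrtggtt (length 11); the LCS DP confirms no longer common subsequence exists.

11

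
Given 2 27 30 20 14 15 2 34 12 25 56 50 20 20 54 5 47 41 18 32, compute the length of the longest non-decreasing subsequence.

6

Scanning left to right, the best length ending at each element is: 2→1, 27→2, 30→3, 20→2, 14→2, 15→3, 2→2, 34→4, 12→3, 25→4, 56→5, 50→5, 20→4, 20→5, 54→6, 5→3, 47→6, 41→6, 18→4, 32→6.
So the longest non-decreasing subsequence has length 6, e.g. 2, 27, 30, 34, 50, 54.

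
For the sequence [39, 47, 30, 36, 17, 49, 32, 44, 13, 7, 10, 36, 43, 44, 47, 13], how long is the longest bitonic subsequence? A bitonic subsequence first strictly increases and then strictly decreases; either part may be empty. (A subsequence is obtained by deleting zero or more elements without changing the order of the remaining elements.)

One longest bitonic subsequence is 30, 32, 36, 43, 44, 47, 13 (positions 3,7,12,13,14,15,16): it rises to 47 then falls. Length 7 is optimal.

7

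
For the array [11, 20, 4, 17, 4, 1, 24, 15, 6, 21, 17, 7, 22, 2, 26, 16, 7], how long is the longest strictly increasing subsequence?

5

One longest increasing subsequence is 11, 20, 21, 22, 26 (positions 1,2,10,13,15), of length 5; no longer one exists.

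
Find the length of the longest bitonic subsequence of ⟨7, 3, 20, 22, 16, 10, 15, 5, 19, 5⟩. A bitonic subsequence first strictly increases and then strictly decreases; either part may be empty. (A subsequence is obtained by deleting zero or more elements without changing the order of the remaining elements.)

One longest bitonic subsequence is 7, 20, 22, 16, 15, 5 (positions 1,3,4,5,7,10): it rises to 22 then falls. Length 6 is optimal.

6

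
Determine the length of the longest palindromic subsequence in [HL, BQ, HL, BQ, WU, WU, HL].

One longest palindromic subsequence is HL BQ HL BQ HL (positions 1,2,3,4,7); it reads the same forward and backward, and the interval DP gives dp[1][7] = 5.

5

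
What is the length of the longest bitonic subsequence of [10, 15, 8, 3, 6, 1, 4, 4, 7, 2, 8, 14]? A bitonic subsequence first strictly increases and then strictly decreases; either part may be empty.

6

Let inc[i] be the LIS ending at i and dec[i] the longest strictly decreasing subsequence starting at i. inc = [1, 2, 1, 1, 2, 1, 2, 2, 3, 2, 4, 5], dec = [5, 5, 4, 2, 3, 1, 2, 2, 2, 1, 1, 1].
max_i inc[i]+dec[i]−1 = 6, with one witness 10, 15, 8, 6, 4, 2.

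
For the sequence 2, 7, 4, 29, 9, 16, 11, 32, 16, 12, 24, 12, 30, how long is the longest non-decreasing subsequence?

7

Scanning left to right, the best length ending at each element is: 2→1, 7→2, 4→2, 29→3, 9→3, 16→4, 11→4, 32→5, 16→5, 12→5, 24→6, 12→6, 30→7.
So the longest non-decreasing subsequence has length 7, e.g. 2, 7, 9, 16, 16, 24, 30.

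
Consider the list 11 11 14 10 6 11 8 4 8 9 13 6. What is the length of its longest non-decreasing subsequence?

Let dp[i] be the longest non-decreasing subsequence ending at position i. Then dp = [1, 2, 3, 1, 1, 3, 2, 1, 3, 4, 5, 2].
The maximum is 5; one witness is 6, 8, 8, 9, 13 at positions 5,7,9,10,11.

5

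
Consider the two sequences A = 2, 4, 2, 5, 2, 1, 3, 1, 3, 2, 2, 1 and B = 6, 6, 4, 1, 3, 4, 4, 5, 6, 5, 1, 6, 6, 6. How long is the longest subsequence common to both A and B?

Backtracking the LCS table gives one alignment: 4 (A2,B3) → 1 (A6,B4) → 3 (A7,B5) → 1 (A8,B11).
So the longest common subsequence has length 4.

4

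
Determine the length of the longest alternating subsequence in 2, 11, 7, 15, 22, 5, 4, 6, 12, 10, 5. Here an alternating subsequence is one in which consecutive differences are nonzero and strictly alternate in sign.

7

Track the best alternating length ending on an up-step vs a down-step at each position: up/down = 1/1, 2/1, 2/3, 4/1, 4/1, 2/5, 2/5, 6/5, 6/5, 6/7, 6/7.
The maximum over both is 7; one such subsequence is 2, 11, 7, 15, 5, 12, 10.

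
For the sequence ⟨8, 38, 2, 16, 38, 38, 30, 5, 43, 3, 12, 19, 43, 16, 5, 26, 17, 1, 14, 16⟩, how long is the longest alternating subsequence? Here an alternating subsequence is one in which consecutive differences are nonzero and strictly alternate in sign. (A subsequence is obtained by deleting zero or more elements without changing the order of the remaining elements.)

12

A longest alternating subsequence is 8, 38, 2, 38, 30, 43, 3, 19, 16, 26, 1, 14 (positions 1,2,3,5,7,9,10,12,14,16,18,19); its 11 consecutive differences strictly alternate in sign, and length 12 is optimal.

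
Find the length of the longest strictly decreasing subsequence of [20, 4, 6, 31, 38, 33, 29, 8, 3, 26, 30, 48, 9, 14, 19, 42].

Let dp[i] be the longest decreasing subsequence ending at position i. Then dp = [1, 2, 2, 1, 1, 2, 3, 4, 5, 4, 3, 1, 5, 5, 5, 2].
The maximum is 5; one witness is 38, 33, 29, 8, 3 at positions 5,6,7,8,9.

5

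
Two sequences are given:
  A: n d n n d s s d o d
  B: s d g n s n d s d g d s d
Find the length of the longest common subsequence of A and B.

7

Backtracking the LCS table gives one alignment: d (A2,B2) → n (A3,B4) → n (A4,B6) → d (A5,B7) → s (A6,B8) → s (A7,B12) → d (A10,B13).
So the longest common subsequence has length 7.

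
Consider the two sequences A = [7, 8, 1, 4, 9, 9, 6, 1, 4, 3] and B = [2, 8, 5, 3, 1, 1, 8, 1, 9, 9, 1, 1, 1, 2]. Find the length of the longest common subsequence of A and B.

Backtracking the LCS table gives one alignment: 8 (A2,B7) → 1 (A3,B8) → 9 (A5,B9) → 9 (A6,B10) → 1 (A8,B13).
So the longest common subsequence has length 5.

5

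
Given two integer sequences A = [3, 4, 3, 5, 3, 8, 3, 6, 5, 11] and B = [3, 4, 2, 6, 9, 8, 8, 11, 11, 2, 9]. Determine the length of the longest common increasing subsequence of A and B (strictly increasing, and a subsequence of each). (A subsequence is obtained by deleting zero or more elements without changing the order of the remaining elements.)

4

For each value that appears in both, track the longest common increasing run ending there.
The best achievable length is 4; one witness is 3, 4, 6, 11 (A-positions 1,2,8,10, B-positions 1,2,4,8).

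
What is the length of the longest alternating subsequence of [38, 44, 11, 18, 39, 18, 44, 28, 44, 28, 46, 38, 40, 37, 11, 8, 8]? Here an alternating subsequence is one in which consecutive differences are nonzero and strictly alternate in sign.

13

Track the best alternating length ending on an up-step vs a down-step at each position: up/down = 1/1, 2/1, 1/3, 4/3, 4/3, 4/5, 6/1, 6/7, 8/1, 6/9, 10/1, 10/11, 12/11, 10/13, 1/13, 1/13, 1/13.
The maximum over both is 13; one such subsequence is 38, 44, 11, 39, 18, 44, 28, 44, 28, 46, 38, 40, 37.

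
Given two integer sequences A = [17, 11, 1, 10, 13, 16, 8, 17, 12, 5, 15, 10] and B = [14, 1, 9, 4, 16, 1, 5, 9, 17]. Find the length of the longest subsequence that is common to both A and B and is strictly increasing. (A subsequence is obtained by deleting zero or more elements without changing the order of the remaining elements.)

A longest common strictly increasing subsequence is 1, 16, 17 (length 3); it appears in order in both A and B, and no longer such subsequence exists.

3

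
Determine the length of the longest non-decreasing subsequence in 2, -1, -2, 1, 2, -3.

3

Scanning left to right, the best length ending at each element is: 2→1, -1→1, -2→1, 1→2, 2→3, -3→1.
So the longest non-decreasing subsequence has length 3, e.g. -1, 1, 2.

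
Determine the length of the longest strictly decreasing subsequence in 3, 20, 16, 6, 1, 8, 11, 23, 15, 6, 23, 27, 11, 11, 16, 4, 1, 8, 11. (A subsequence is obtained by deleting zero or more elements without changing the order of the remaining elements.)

Let dp[i] be the longest decreasing subsequence ending at position i. Then dp = [1, 1, 2, 3, 4, 3, 3, 1, 3, 4, 1, 1, 4, 4, 2, 5, 6, 5, 4].
The maximum is 6; one witness is 20, 16, 8, 6, 4, 1 at positions 2,3,6,10,16,17.

6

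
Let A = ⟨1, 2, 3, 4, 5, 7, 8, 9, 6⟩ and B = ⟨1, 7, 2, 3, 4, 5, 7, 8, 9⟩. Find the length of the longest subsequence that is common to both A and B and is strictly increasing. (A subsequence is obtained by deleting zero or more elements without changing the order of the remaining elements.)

A longest common strictly increasing subsequence is 1, 2, 3, 4, 5, 7, 8, 9 (length 8); it appears in order in both A and B, and no longer such subsequence exists.

8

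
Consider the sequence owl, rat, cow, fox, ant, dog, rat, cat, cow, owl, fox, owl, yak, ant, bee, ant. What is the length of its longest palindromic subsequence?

One longest palindromic subsequence is ant owl fox owl ant (positions 5,10,11,12,16); it reads the same forward and backward, and the interval DP gives dp[1][16] = 5.

5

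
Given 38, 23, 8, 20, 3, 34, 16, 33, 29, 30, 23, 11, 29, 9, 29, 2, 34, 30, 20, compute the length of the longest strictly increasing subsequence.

Scanning left to right, the best length ending at each element is: 38→1, 23→1, 8→1, 20→2, 3→1, 34→3, 16→2, 33→3, 29→3, 30→4, 23→3, 11→2, 29→4, 9→2, 29→4, 2→1, 34→5, 30→5, 20→3.
So the longest increasing subsequence has length 5, e.g. 8, 20, 29, 30, 34.

5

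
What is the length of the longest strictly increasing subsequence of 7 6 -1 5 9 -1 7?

Let dp[i] be the longest increasing subsequence ending at position i. Then dp = [1, 1, 1, 2, 3, 1, 3].
The maximum is 3; one witness is -1, 5, 9 at positions 3,4,5.

3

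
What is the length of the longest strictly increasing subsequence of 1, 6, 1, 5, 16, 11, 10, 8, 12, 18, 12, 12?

Scanning left to right, the best length ending at each element is: 1→1, 6→2, 1→1, 5→2, 16→3, 11→3, 10→3, 8→3, 12→4, 18→5, 12→4, 12→4.
So the longest increasing subsequence has length 5, e.g. 1, 6, 11, 12, 18.

5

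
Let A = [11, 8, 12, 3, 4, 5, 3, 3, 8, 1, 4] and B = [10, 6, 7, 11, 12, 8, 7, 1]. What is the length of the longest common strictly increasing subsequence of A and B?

2

For each value that appears in both, track the longest common increasing run ending there.
The best achievable length is 2; one witness is 11, 12 (A-positions 1,3, B-positions 4,5).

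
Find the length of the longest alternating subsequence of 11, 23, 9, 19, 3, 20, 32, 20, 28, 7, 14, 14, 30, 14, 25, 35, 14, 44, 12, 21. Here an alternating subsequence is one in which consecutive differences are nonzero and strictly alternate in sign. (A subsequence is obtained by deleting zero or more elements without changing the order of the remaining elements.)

Track the best alternating length ending on an up-step vs a down-step at each position: up/down = 1/1, 2/1, 1/3, 4/3, 1/5, 6/3, 6/1, 6/7, 8/7, 6/9, 10/9, 10/9, 10/7, 10/11, 12/11, 12/1, 10/13, 14/1, 10/15, 16/15.
The maximum over both is 16; one such subsequence is 11, 23, 9, 19, 3, 32, 20, 28, 7, 30, 14, 25, 14, 44, 12, 21.

16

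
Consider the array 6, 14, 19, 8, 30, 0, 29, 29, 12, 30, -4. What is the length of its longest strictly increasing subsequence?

5

One longest increasing subsequence is 6, 14, 19, 29, 30 (positions 1,2,3,7,10), of length 5; no longer one exists.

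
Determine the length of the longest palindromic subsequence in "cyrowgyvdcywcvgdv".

7

One longest palindromic subsequence is vdcwcdv (positions 8,9,10,12,13,16,17); it reads the same forward and backward, and the interval DP gives dp[1][17] = 7.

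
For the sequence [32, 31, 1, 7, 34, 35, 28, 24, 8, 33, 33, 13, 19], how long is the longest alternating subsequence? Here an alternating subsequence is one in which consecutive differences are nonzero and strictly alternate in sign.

7

A longest alternating subsequence is 32, 31, 34, 28, 33, 13, 19 (positions 1,2,5,7,10,12,13); its 6 consecutive differences strictly alternate in sign, and length 7 is optimal.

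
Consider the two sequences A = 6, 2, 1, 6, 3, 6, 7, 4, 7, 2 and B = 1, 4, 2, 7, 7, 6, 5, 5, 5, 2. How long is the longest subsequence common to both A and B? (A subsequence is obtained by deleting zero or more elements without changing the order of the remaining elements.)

4

Backtracking the LCS table gives one alignment: 2 (A2,B3) → 7 (A7,B4) → 7 (A9,B5) → 2 (A10,B10).
So the longest common subsequence has length 4.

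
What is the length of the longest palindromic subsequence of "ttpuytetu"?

5

One longest palindromic subsequence is utetu (positions 4,6,7,8,9); it reads the same forward and backward, and the interval DP gives dp[1][9] = 5.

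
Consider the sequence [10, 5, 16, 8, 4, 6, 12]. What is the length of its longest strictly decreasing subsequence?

Let dp[i] be the longest decreasing subsequence ending at position i. Then dp = [1, 2, 1, 2, 3, 3, 2].
The maximum is 3; one witness is 10, 5, 4 at positions 1,2,5.

3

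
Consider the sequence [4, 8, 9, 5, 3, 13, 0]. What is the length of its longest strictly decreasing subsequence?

4

Let dp[i] be the longest decreasing subsequence ending at position i. Then dp = [1, 1, 1, 2, 3, 1, 4].
The maximum is 4; one witness is 8, 5, 3, 0 at positions 2,4,5,7.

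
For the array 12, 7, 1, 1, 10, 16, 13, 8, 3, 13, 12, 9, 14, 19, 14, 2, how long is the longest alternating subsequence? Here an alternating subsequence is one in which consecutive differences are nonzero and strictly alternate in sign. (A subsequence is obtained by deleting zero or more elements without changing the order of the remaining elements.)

Track the best alternating length ending on an up-step vs a down-step at each position: up/down = 1/1, 1/2, 1/2, 1/2, 3/2, 3/1, 3/4, 3/4, 3/4, 5/4, 5/6, 5/6, 7/4, 7/1, 7/8, 3/8.
The maximum over both is 8; one such subsequence is 12, 7, 10, 8, 13, 12, 19, 14.

8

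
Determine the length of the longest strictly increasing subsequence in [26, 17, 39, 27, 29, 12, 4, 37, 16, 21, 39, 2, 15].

One longest increasing subsequence is 26, 27, 29, 37, 39 (positions 1,4,5,8,11), of length 5; no longer one exists.

5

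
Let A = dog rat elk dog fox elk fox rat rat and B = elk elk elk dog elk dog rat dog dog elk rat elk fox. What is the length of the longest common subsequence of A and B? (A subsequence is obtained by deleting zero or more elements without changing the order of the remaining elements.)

A longest common subsequence is dog, rat, elk, elk, fox (length 5); the LCS DP confirms no longer common subsequence exists.

5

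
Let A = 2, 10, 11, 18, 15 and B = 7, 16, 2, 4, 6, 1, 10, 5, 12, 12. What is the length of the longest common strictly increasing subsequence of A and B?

For each value that appears in both, track the longest common increasing run ending there.
The best achievable length is 2; one witness is 2, 10 (A-positions 1,2, B-positions 3,7).

2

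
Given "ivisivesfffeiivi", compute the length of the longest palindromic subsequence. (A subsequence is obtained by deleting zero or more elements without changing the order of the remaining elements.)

13

One longest palindromic subsequence is iviiefffeiivi (positions 1,2,3,5,7,9,10,11,12,13,14,15,16); it reads the same forward and backward, and the interval DP gives dp[1][16] = 13.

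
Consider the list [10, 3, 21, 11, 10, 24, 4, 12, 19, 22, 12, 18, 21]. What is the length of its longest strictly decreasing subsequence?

Let dp[i] be the longest decreasing subsequence ending at position i. Then dp = [1, 2, 1, 2, 3, 1, 4, 2, 2, 2, 3, 3, 3].
The maximum is 4; one witness is 21, 11, 10, 4 at positions 3,4,5,7.

4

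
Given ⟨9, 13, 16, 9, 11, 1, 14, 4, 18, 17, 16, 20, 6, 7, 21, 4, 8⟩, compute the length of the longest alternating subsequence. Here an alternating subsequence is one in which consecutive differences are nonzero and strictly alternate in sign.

14

Track the best alternating length ending on an up-step vs a down-step at each position: up/down = 1/1, 2/1, 2/1, 1/3, 4/3, 1/5, 6/3, 6/7, 8/1, 8/9, 8/9, 10/1, 8/11, 12/11, 12/1, 6/13, 14/13.
The maximum over both is 14; one such subsequence is 9, 13, 9, 11, 1, 14, 4, 18, 17, 20, 6, 7, 4, 8.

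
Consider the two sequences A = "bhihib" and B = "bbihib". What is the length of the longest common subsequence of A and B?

Backtracking the LCS table gives one alignment: b (A1,B2) → i (A3,B3) → h (A4,B4) → i (A5,B5) → b (A6,B6).
So the longest common subsequence has length 5.

5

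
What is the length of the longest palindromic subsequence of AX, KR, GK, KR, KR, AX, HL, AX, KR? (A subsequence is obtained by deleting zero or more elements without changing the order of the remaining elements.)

5

One longest palindromic subsequence is KR AX HL AX KR (positions 2,6,7,8,9); it reads the same forward and backward, and the interval DP gives dp[1][9] = 5.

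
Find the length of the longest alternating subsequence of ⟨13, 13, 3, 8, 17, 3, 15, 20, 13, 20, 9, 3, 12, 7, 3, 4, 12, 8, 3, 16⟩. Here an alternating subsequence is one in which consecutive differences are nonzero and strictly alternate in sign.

13

Track the best alternating length ending on an up-step vs a down-step at each position: up/down = 1/1, 1/1, 1/2, 3/2, 3/1, 1/4, 5/4, 5/1, 5/6, 7/1, 5/8, 1/8, 9/8, 9/10, 1/10, 11/10, 11/8, 11/12, 1/12, 13/8.
The maximum over both is 13; one such subsequence is 13, 3, 8, 3, 15, 13, 20, 9, 12, 7, 12, 8, 16.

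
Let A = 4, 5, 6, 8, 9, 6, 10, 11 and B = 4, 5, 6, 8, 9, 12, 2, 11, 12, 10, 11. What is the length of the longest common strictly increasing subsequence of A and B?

For each value that appears in both, track the longest common increasing run ending there.
The best achievable length is 7; one witness is 4, 5, 6, 8, 9, 10, 11 (A-positions 1,2,3,4,5,7,8, B-positions 1,2,3,4,5,10,11).

7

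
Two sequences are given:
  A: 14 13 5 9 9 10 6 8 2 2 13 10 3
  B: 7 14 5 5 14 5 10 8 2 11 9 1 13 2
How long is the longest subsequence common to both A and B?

6

A longest common subsequence is 14, 5, 10, 8, 2, 2 (length 6); the LCS DP confirms no longer common subsequence exists.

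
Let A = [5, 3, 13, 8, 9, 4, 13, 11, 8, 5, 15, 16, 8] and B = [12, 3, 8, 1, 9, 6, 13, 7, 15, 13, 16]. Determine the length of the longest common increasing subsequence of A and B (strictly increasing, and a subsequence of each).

6

For each value that appears in both, track the longest common increasing run ending there.
The best achievable length is 6; one witness is 3, 8, 9, 13, 15, 16 (A-positions 2,4,5,7,11,12, B-positions 2,3,5,7,9,11).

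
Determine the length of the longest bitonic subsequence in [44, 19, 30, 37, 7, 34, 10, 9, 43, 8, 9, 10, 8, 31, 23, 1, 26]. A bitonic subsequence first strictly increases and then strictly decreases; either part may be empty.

Let inc[i] be the LIS ending at i and dec[i] the longest strictly decreasing subsequence starting at i. inc = [1, 1, 2, 3, 1, 3, 2, 2, 4, 2, 3, 4, 2, 5, 5, 1, 6], dec = [7, 5, 5, 6, 2, 5, 4, 3, 4, 2, 3, 3, 2, 3, 2, 1, 1].
max_i inc[i]+dec[i]−1 = 8, with one witness 19, 30, 37, 34, 10, 9, 8, 1.

8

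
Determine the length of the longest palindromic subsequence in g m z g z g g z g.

7

Using dp[i][j] = 2 + dp[i+1][j−1] if the ends match, else max(dp[i+1][j], dp[i][j−1]):
dp[1][9] = 7. A witness is gzgggzg at positions 1,3,4,6,7,8,9.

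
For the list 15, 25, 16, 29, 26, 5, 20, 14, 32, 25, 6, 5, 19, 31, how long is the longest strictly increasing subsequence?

Scanning left to right, the best length ending at each element is: 15→1, 25→2, 16→2, 29→3, 26→3, 5→1, 20→3, 14→2, 32→4, 25→4, 6→2, 5→1, 19→3, 31→5.
So the longest increasing subsequence has length 5, e.g. 15, 16, 20, 25, 31.

5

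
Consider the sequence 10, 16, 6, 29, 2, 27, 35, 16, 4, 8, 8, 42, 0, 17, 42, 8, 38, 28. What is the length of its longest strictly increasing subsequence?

5

Scanning left to right, the best length ending at each element is: 10→1, 16→2, 6→1, 29→3, 2→1, 27→3, 35→4, 16→2, 4→2, 8→3, 8→3, 42→5, 0→1, 17→4, 42→5, 8→3, 38→5, 28→5.
So the longest increasing subsequence has length 5, e.g. 10, 16, 29, 35, 42.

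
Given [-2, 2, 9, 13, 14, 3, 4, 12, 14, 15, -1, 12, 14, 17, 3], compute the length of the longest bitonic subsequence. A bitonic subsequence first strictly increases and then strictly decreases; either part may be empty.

9

One longest bitonic subsequence is -2, 2, 3, 4, 12, 14, 15, 14, 3 (positions 1,2,6,7,8,9,10,13,15): it rises to 15 then falls. Length 9 is optimal.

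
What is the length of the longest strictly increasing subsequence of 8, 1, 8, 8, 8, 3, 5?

3

One longest increasing subsequence is 1, 3, 5 (positions 2,6,7), of length 3; no longer one exists.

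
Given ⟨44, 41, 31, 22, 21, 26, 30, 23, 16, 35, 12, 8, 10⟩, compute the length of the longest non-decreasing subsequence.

Scanning left to right, the best length ending at each element is: 44→1, 41→1, 31→1, 22→1, 21→1, 26→2, 30→3, 23→2, 16→1, 35→4, 12→1, 8→1, 10→2.
So the longest non-decreasing subsequence has length 4, e.g. 22, 26, 30, 35.

4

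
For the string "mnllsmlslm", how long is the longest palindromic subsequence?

One longest palindromic subsequence is mlslslm (positions 1,3,5,7,8,9,10); it reads the same forward and backward, and the interval DP gives dp[1][10] = 7.

7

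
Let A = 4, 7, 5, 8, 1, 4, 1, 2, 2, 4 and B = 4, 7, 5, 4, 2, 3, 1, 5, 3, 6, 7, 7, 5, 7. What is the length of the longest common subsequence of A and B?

Backtracking the LCS table gives one alignment: 4 (A1,B1) → 7 (A2,B2) → 5 (A3,B3) → 4 (A6,B4) → 1 (A7,B7).
So the longest common subsequence has length 5.

5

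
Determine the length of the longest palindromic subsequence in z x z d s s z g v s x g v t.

6

One longest palindromic subsequence is xzsszx (positions 2,3,5,6,7,11); it reads the same forward and backward, and the interval DP gives dp[1][14] = 6.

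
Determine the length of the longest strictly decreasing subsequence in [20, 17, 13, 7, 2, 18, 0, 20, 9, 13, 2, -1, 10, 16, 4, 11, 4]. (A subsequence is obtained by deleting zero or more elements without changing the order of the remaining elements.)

7

One longest decreasing subsequence is 20, 17, 13, 7, 2, 0, -1 (positions 1,2,3,4,5,7,12), of length 7; no longer one exists.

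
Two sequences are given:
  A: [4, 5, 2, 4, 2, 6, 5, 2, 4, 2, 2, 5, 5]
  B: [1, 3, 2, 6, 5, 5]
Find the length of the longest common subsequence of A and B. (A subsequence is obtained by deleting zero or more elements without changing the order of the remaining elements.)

4

Backtracking the LCS table gives one alignment: 2 (A5,B3) → 6 (A6,B4) → 5 (A12,B5) → 5 (A13,B6).
So the longest common subsequence has length 4.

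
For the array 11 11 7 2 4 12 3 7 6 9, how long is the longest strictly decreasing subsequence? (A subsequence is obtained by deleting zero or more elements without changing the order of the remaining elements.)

4

Scanning left to right, the best length ending at each element is: 11→1, 11→1, 7→2, 2→3, 4→3, 12→1, 3→4, 7→2, 6→3, 9→2.
So the longest decreasing subsequence has length 4, e.g. 11, 7, 4, 3.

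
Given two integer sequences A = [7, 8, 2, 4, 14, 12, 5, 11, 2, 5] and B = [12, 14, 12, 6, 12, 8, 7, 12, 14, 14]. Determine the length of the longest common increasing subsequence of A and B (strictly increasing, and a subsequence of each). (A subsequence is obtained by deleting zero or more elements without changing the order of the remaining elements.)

For each value that appears in both, track the longest common increasing run ending there.
The best achievable length is 2; one witness is 8, 12 (A-positions 2,6, B-positions 6,8).

2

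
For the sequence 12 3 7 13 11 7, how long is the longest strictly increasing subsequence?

3

Scanning left to right, the best length ending at each element is: 12→1, 3→1, 7→2, 13→3, 11→3, 7→2.
So the longest increasing subsequence has length 3, e.g. 3, 7, 13.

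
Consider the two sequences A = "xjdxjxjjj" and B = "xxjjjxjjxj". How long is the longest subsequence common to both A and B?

7

A longest common subsequence is xjjxjjj (length 7); the LCS DP confirms no longer common subsequence exists.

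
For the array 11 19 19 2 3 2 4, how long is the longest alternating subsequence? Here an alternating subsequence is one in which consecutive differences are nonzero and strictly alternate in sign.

Track the best alternating length ending on an up-step vs a down-step at each position: up/down = 1/1, 2/1, 2/1, 1/3, 4/3, 1/5, 6/3.
The maximum over both is 6; one such subsequence is 11, 19, 2, 3, 2, 4.

6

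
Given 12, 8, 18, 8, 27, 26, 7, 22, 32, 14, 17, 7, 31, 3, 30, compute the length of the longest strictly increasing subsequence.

4

Let dp[i] be the longest increasing subsequence ending at position i. Then dp = [1, 1, 2, 1, 3, 3, 1, 3, 4, 2, 3, 1, 4, 1, 4].
The maximum is 4; one witness is 12, 18, 27, 32 at positions 1,3,5,9.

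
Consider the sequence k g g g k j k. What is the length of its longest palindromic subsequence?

5

Using dp[i][j] = 2 + dp[i+1][j−1] if the ends match, else max(dp[i+1][j], dp[i][j−1]):
dp[1][7] = 5. A witness is kgggk at positions 1,2,3,4,7.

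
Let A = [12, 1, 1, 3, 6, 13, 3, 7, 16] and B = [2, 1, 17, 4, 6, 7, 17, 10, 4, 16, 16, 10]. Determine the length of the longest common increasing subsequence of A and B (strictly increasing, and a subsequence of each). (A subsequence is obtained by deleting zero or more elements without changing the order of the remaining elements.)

A longest common strictly increasing subsequence is 1, 6, 7, 16 (length 4); it appears in order in both A and B, and no longer such subsequence exists.

4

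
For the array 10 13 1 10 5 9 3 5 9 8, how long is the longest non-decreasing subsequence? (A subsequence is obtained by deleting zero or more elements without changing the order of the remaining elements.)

4

Let dp[i] be the longest non-decreasing subsequence ending at position i. Then dp = [1, 2, 1, 2, 2, 3, 2, 3, 4, 4].
The maximum is 4; one witness is 1, 5, 9, 9 at positions 3,5,6,9.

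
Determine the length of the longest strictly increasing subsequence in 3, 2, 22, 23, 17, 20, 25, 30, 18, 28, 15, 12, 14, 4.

5

Let dp[i] be the longest increasing subsequence ending at position i. Then dp = [1, 1, 2, 3, 2, 3, 4, 5, 3, 5, 2, 2, 3, 2].
The maximum is 5; one witness is 3, 22, 23, 25, 30 at positions 1,3,4,7,8.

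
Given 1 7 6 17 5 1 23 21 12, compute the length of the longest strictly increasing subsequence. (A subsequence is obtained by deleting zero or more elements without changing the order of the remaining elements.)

Scanning left to right, the best length ending at each element is: 1→1, 7→2, 6→2, 17→3, 5→2, 1→1, 23→4, 21→4, 12→3.
So the longest increasing subsequence has length 4, e.g. 1, 7, 17, 23.

4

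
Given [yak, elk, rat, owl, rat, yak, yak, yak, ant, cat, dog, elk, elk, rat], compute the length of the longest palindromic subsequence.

One longest palindromic subsequence is rat yak yak yak rat (positions 3,6,7,8,14); it reads the same forward and backward, and the interval DP gives dp[1][14] = 5.

5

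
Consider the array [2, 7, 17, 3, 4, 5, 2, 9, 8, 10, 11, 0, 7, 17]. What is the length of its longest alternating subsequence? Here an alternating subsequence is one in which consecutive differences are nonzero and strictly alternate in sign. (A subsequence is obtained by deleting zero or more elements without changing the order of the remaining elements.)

10

A longest alternating subsequence is 2, 7, 3, 4, 2, 9, 8, 10, 0, 7 (positions 1,2,4,5,7,8,9,10,12,13); its 9 consecutive differences strictly alternate in sign, and length 10 is optimal.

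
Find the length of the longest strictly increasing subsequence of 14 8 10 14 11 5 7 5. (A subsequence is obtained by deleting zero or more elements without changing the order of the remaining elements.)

3

Let dp[i] be the longest increasing subsequence ending at position i. Then dp = [1, 1, 2, 3, 3, 1, 2, 1].
The maximum is 3; one witness is 8, 10, 14 at positions 2,3,4.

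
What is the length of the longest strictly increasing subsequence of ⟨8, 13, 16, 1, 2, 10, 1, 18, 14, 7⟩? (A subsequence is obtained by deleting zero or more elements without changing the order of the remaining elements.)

4

Scanning left to right, the best length ending at each element is: 8→1, 13→2, 16→3, 1→1, 2→2, 10→3, 1→1, 18→4, 14→4, 7→3.
So the longest increasing subsequence has length 4, e.g. 8, 13, 16, 18.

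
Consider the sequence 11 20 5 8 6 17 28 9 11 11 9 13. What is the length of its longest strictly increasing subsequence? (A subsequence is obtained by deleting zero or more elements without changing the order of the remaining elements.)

5

Scanning left to right, the best length ending at each element is: 11→1, 20→2, 5→1, 8→2, 6→2, 17→3, 28→4, 9→3, 11→4, 11→4, 9→3, 13→5.
So the longest increasing subsequence has length 5, e.g. 5, 8, 9, 11, 13.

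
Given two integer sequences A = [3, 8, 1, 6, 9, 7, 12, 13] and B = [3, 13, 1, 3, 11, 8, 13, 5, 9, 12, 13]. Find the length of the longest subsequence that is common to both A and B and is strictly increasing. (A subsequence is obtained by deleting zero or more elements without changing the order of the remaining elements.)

A longest common strictly increasing subsequence is 3, 8, 9, 12, 13 (length 5); it appears in order in both A and B, and no longer such subsequence exists.

5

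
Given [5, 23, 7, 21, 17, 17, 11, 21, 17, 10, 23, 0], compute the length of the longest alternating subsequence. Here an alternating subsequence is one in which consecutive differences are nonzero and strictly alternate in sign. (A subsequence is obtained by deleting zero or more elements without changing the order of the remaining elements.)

9

Track the best alternating length ending on an up-step vs a down-step at each position: up/down = 1/1, 2/1, 2/3, 4/3, 4/5, 4/5, 4/5, 6/3, 6/7, 4/7, 8/1, 1/9.
The maximum over both is 9; one such subsequence is 5, 23, 7, 21, 17, 21, 17, 23, 0.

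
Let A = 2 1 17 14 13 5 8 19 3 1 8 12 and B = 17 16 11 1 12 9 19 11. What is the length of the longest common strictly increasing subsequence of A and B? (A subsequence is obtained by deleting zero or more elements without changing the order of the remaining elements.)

For each value that appears in both, track the longest common increasing run ending there.
The best achievable length is 2; one witness is 1, 12 (A-positions 2,12, B-positions 4,5).

2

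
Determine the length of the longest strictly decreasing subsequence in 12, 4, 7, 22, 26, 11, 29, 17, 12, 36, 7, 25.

Scanning left to right, the best length ending at each element is: 12→1, 4→2, 7→2, 22→1, 26→1, 11→2, 29→1, 17→2, 12→3, 36→1, 7→4, 25→2.
So the longest decreasing subsequence has length 4, e.g. 22, 17, 12, 7.

4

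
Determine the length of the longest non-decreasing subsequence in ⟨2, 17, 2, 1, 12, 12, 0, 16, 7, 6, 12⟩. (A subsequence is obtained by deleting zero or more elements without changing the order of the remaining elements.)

Let dp[i] be the longest non-decreasing subsequence ending at position i. Then dp = [1, 2, 2, 1, 3, 4, 1, 5, 3, 3, 5].
The maximum is 5; one witness is 2, 2, 12, 12, 16 at positions 1,3,5,6,8.

5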